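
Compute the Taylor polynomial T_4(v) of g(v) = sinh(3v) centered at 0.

9*v^3/2 + 3*v

g(0) = 0
g′(0) = 3
g′′(0) = 0
g′′′(0) = 27
g^(4)(0) = 0
Dividing each by k! gives the coefficients c_0, ..., c_4.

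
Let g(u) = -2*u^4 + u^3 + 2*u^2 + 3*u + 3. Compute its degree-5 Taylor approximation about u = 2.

-2*(u - 2)^4 - 15*(u - 2)^3 - 40*(u - 2)^2 - 41*(u - 2) - 7

g(2) = -7
g′(2) = -41
g′′(2) = -80
g′′′(2) = -90
g^(4)(2) = -48
g^(5)(2) = 0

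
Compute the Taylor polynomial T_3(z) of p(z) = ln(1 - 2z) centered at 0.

-8*z^3/3 - 2*z^2 - 2*z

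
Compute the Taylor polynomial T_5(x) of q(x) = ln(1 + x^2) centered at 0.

-x^4/2 + x^2

Compute the successive derivatives at the expansion point and divide by k!.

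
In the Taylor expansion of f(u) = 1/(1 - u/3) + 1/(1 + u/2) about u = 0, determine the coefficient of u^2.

Expand each term separately and add.
[u^0] = 2;  [u^1] = -1/6;  [u^2] = 13/36.
So c_2 = f′′(0)/2! = 13/36.

13/36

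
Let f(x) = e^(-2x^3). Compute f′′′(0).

From the series, [x^3] f = -2; multiply by 3! = 6 to get -12.

-12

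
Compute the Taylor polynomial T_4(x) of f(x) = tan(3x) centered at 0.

9*x^3 + 3*x

Use the known series and substitute for the argument.
[x^0] = 0;  [x^1] = 3;  [x^2] = 0;  [x^3] = 9;  [x^4] = 0.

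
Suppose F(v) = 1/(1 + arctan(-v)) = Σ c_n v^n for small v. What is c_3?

Substitute the inner expansion into the outer series and collect powers.
F(0) = 1
F′(0) = 1
F′′(0) = 2
F′′′(0) = 4
So c_3 = F′′′(0)/3! = 2/3.

2/3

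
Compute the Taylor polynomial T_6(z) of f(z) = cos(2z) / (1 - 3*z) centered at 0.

Use 1/(1 - r) = Σ r^k on the denominator, then take the Cauchy product.
[z^0] = 1;  [z^1] = 3;  [z^2] = 7;  [z^3] = 21;  [z^4] = 191/3;  [z^5] = 191;  [z^6] = 25781/45.

25781*z^6/45 + 191*z^5 + 191*z^4/3 + 21*z^3 + 7*z^2 + 3*z + 1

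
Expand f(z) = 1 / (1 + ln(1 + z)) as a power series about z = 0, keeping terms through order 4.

11*z^4/3 - 7*z^3/3 + 3*z^2/2 - z + 1

Write 1/(1+u) = 1 - u + u^2 - u^3 + ... and substitute the series for u.
f(0) = 1
f′(0) = -1
f′′(0) = 3
f′′′(0) = -14
f^(4)(0) = 88
The Taylor polynomial is Σ f^(k)(0)/k! · z^k.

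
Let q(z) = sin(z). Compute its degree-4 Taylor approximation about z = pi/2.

q(pi/2) = 1
q′(pi/2) = 0
q′′(pi/2) = -1
q′′′(pi/2) = 0
q^(4)(pi/2) = 1
The Taylor polynomial is Σ q^(k)(pi/2)/k! · (z - pi/2)^k.

(z - pi/2)^4/24 - (z - pi/2)^2/2 + 1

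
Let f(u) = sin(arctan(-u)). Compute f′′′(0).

Substitute the inner expansion into the outer series and collect powers.
The coefficient of u^3 in the expansion is 1/2, so f′′′(0) = 3! * (1/2) = 3.

3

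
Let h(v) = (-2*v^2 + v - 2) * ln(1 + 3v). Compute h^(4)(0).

1404

Multiply each power in the prefactor through the base expansion.
From the series, [v^4] h = 117/2; multiply by 4! = 24 to get 1404.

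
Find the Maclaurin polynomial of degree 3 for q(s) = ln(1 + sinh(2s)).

Let u equal the inner series; expand the outer function in u and truncate.
q(0) = 0
q′(0) = 2
q′′(0) = -4
q′′′(0) = 24

4*s^3 - 2*s^2 + 2*s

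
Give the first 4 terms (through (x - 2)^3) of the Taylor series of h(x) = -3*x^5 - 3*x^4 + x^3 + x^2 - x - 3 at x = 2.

Compute the successive derivatives at the expansion point and divide by k!.
[(x - 2)^0] = -137;  [(x - 2)^1] = -321;  [(x - 2)^2] = -305;  [(x - 2)^3] = -143.

-143*(x - 2)^3 - 305*(x - 2)^2 - 321*(x - 2) - 137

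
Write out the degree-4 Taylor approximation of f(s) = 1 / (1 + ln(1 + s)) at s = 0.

Use the geometric series for the reciprocal, then substitute.
[s^0] = 1;  [s^1] = -1;  [s^2] = 3/2;  [s^3] = -7/3;  [s^4] = 11/3.

11*s^4/3 - 7*s^3/3 + 3*s^2/2 - s + 1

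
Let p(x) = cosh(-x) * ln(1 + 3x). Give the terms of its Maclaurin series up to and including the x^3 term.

21*x^3/2 - 9*x^2/2 + 3*x

Expand each factor separately, then convolve coefficients.
p(0) = 0
p′(0) = 3
p′′(0) = -9
p′′′(0) = 63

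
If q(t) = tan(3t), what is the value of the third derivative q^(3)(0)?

The coefficient of t^3 in the expansion is 9, so q′′′(0) = 3! * (9) = 54.

54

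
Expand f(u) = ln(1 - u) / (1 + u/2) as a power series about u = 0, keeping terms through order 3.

Take the Cauchy product of the two expansions.
f(0) = 0
f′(0) = -1
f′′(0) = 0
f′′′(0) = -2
The Taylor polynomial is Σ f^(k)(0)/k! · u^k.

-u^3/3 - u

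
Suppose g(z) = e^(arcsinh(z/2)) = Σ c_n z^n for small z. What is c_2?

Substitute the inner expansion into the outer series and collect powers.
[z^0] = 1;  [z^1] = 1/2;  [z^2] = 1/8.
So c_2 = g′′(0)/2! = 1/8.

1/8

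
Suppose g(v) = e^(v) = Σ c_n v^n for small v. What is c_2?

1/2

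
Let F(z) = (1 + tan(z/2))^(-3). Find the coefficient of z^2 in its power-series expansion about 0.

3/2

Plug the Maclaurin series of the inner function into that of the outer and collect terms.
So c_2 = F′′(0)/2! = 3/2.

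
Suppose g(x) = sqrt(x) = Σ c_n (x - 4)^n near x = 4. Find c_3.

1/512

g(4) = 2
g′(4) = 1/4
g′′(4) = -1/32
g′′′(4) = 3/256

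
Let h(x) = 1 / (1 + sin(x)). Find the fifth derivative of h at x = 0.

-61

Use the geometric series for the reciprocal, then substitute.
The coefficient of x^5 in the expansion is -61/120, so h^(5)(0) = 5! * (-61/120) = -61.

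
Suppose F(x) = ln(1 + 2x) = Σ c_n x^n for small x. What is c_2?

-2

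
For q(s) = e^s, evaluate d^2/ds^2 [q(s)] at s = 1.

Compute the successive derivatives at the expansion point and divide by k!.
The coefficient of (s - 1)^2 in the expansion is e/2, so q′′(1) = 2! * (e/2) = e.

e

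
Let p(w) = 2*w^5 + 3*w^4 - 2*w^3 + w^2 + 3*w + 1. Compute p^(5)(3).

Use the known series and substitute for the argument.
From the series, [(w - 3)^5] p = 2; multiply by 5! = 120 to get 240.

240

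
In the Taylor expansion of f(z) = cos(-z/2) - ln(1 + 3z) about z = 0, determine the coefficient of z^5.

Add the two expansions coefficient-wise.
f(0) = 1
f′(0) = -3
f′′(0) = 35/4
f′′′(0) = -54
f^(4)(0) = 7777/16
f^(5)(0) = -5832
So c_5 = f^(5)(0)/5! = -243/5.

-243/5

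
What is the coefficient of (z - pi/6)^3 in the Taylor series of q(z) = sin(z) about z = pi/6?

-sqrt(3)/12

Apply the Taylor formula c_k = f^(k)(a)/k!.
q(pi/6) = 1/2
q′(pi/6) = sqrt(3)/2
q′′(pi/6) = -1/2
q′′′(pi/6) = -sqrt(3)/2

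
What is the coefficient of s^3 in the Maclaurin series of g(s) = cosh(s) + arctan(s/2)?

-1/24

Add the two expansions coefficient-wise.
g(0) = 1
g′(0) = 1/2
g′′(0) = 1
g′′′(0) = -1/4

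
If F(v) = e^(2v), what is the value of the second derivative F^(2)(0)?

4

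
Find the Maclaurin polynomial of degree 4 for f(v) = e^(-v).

v^4/24 - v^3/6 + v^2/2 - v + 1

f(0) = 1
f′(0) = -1
f′′(0) = 1
f′′′(0) = -1
f^(4)(0) = 1
Dividing each by k! gives the coefficients c_0, ..., c_4.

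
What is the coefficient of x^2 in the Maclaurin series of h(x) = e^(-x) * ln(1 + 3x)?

-15/2

Expand each factor separately, then convolve coefficients.
So c_2 = h′′(0)/2! = -15/2.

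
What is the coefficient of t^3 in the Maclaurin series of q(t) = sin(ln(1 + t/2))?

Substitute the inner expansion into the outer series and collect powers.

1/48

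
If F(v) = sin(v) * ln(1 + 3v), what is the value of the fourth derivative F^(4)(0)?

Take the Cauchy product of the two expansions.
The coefficient of v^4 in the expansion is 17/2, so F^(4)(0) = 4! * (17/2) = 204.

204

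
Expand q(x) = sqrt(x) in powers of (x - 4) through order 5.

7*(x - 4)^5/131072 - 5*(x - 4)^4/16384 + (x - 4)^3/512 - (x - 4)^2/64 + (x - 4)/4 + 2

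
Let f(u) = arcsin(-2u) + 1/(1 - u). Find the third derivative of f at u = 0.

Expand each term separately and add.
The coefficient of u^3 in the expansion is -1/3, so f′′′(0) = 3! * (-1/3) = -2.

-2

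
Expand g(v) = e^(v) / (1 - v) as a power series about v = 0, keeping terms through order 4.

65*v^4/24 + 8*v^3/3 + 5*v^2/2 + 2*v + 1

Multiply the two series term by term and collect like powers.
g(0) = 1
g′(0) = 2
g′′(0) = 5
g′′′(0) = 16
g^(4)(0) = 65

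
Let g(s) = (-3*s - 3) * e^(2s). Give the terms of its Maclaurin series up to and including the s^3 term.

-10*s^3 - 12*s^2 - 9*s - 3

Multiply each power in the prefactor through the base expansion.
g(0) = -3
g′(0) = -9
g′′(0) = -24
g′′′(0) = -60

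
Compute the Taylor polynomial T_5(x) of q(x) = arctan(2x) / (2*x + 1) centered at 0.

Multiply the numerator's expansion by the denominator's geometric series.
[x^0] = 0;  [x^1] = 2;  [x^2] = -4;  [x^3] = 16/3;  [x^4] = -32/3;  [x^5] = 416/15.

416*x^5/15 - 32*x^4/3 + 16*x^3/3 - 4*x^2 + 2*x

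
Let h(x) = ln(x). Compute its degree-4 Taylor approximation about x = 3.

-(x - 3)^4/324 + (x - 3)^3/81 - (x - 3)^2/18 + (x - 3)/3 + ln(3)

h(3) = ln(3)
h′(3) = 1/3
h′′(3) = -1/9
h′′′(3) = 2/27
h^(4)(3) = -2/27
Dividing each by k! gives the coefficients c_0, ..., c_4.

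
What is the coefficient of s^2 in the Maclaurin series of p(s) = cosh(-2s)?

2

p(0) = 1
p′(0) = 0
p′′(0) = 4
The Taylor polynomial is Σ p^(k)(0)/k! · s^k.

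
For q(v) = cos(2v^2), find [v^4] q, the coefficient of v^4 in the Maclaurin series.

-2

Apply the Taylor formula c_k = f^(k)(a)/k!.
[v^0] = 1;  [v^1] = 0;  [v^2] = 0;  [v^3] = 0;  [v^4] = -2.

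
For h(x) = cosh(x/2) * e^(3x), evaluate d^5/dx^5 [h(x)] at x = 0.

Multiply the two series term by term and collect like powers.
The coefficient of x^5 in the expansion is 1661/640, so h^(5)(0) = 5! * (1661/640) = 4983/16.

4983/16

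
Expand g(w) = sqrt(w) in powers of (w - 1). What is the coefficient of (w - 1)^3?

1/16

[(w - 1)^0] = 1;  [(w - 1)^1] = 1/2;  [(w - 1)^2] = -1/8;  [(w - 1)^3] = 1/16.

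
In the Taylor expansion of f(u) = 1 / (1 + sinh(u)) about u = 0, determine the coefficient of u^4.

4/3

Write 1/(1+u) = 1 - u + u^2 - u^3 + ... and substitute the series for u.
[u^0] = 1;  [u^1] = -1;  [u^2] = 1;  [u^3] = -7/6;  [u^4] = 4/3.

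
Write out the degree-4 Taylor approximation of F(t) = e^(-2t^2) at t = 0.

2*t^4 - 2*t^2 + 1

Use the known series and substitute for the argument.
F(0) = 1
F′(0) = 0
F′′(0) = -4
F′′′(0) = 0
F^(4)(0) = 48
The Taylor polynomial is Σ F^(k)(0)/k! · t^k.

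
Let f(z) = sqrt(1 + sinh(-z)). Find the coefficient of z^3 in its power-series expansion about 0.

-7/48

Compose series: expand the inner function first, then feed it into the outer expansion.
[z^0] = 1;  [z^1] = -1/2;  [z^2] = -1/8;  [z^3] = -7/48.
So c_3 = f′′′(0)/3! = -7/48.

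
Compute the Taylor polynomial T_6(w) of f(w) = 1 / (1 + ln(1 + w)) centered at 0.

3289*w^6/360 - 347*w^5/60 + 11*w^4/3 - 7*w^3/3 + 3*w^2/2 - w + 1

Expand as Σ (-1)^k u^k with u equal to the inner function's series.
f(0) = 1
f′(0) = -1
f′′(0) = 3
f′′′(0) = -14
f^(4)(0) = 88
f^(5)(0) = -694
f^(6)(0) = 6578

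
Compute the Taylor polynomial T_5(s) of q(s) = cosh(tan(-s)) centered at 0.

Compose series: expand the inner function first, then feed it into the outer expansion.
[s^0] = 1;  [s^1] = 0;  [s^2] = 1/2;  [s^3] = 0;  [s^4] = 3/8;  [s^5] = 0.

3*s^4/8 + s^2/2 + 1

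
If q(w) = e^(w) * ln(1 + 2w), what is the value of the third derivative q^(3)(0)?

10

Expand each factor separately, then convolve coefficients.
From the series, [w^3] q = 5/3; multiply by 3! = 6 to get 10.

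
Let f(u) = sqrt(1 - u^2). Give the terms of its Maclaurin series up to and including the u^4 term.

-u^4/8 - u^2/2 + 1

f(0) = 1
f′(0) = 0
f′′(0) = -1
f′′′(0) = 0
f^(4)(0) = -3
Then c_k = f^(k)(0)/k! gives each Taylor coefficient.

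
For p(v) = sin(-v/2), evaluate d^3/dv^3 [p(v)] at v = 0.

1/8

Differentiate repeatedly and evaluate at the center.
The coefficient of v^3 in the expansion is 1/48, so p′′′(0) = 3! * (1/48) = 1/8.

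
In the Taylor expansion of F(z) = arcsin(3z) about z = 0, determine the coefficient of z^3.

9/2

c_3 = F′′′(0)/3! = 9/2.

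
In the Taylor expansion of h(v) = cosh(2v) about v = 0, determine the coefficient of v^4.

2/3

Compute the successive derivatives at the expansion point and divide by k!.
[v^0] = 1;  [v^1] = 0;  [v^2] = 2;  [v^3] = 0;  [v^4] = 2/3.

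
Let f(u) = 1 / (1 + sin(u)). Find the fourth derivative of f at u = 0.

16

Expand as Σ (-1)^k u^k with u equal to the inner function's series.
The coefficient of u^4 in the expansion is 2/3, so f^(4)(0) = 4! * (2/3) = 16.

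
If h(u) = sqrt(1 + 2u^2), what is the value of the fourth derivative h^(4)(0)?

The coefficient of u^4 in the expansion is -1/2, so h^(4)(0) = 4! * (-1/2) = -12.

-12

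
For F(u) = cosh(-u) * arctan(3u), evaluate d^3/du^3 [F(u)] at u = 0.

-45

Write out both Maclaurin series and multiply, keeping only the needed powers.
The coefficient of u^3 in the expansion is -15/2, so F′′′(0) = 3! * (-15/2) = -45.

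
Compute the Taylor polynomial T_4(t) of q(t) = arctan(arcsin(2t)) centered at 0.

-4*t^3/3 + 2*t

Plug the Maclaurin series of the inner function into that of the outer and collect terms.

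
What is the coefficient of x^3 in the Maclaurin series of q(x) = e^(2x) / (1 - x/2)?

71/24

Take the Cauchy product of the two expansions.
[x^0] = 1;  [x^1] = 5/2;  [x^2] = 13/4;  [x^3] = 71/24.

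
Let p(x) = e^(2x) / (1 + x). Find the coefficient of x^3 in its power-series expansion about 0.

1/3

Write out both Maclaurin series and multiply, keeping only the needed powers.
p(0) = 1
p′(0) = 1
p′′(0) = 2
p′′′(0) = 2
So c_3 = p′′′(0)/3! = 1/3.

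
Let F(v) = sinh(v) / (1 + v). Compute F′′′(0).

7

Take the Cauchy product of the two expansions.
From the series, [v^3] F = 7/6; multiply by 3! = 6 to get 7.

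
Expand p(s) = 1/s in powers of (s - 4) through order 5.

Use the known series and substitute for the argument.
[(s - 4)^0] = 1/4;  [(s - 4)^1] = -1/16;  [(s - 4)^2] = 1/64;  [(s - 4)^3] = -1/256;  [(s - 4)^4] = 1/1024;  [(s - 4)^5] = -1/4096.

-(s - 4)^5/4096 + (s - 4)^4/1024 - (s - 4)^3/256 + (s - 4)^2/64 - (s - 4)/16 + 1/4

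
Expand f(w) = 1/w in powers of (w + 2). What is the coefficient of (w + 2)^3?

f(-2) = -1/2
f′(-2) = -1/4
f′′(-2) = -1/4
f′′′(-2) = -3/8
Dividing each by k! gives the coefficients c_0, ..., c_3.

-1/16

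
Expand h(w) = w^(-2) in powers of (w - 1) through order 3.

-4*(w - 1)^3 + 3*(w - 1)^2 - 2*(w - 1) + 1

Apply the Taylor formula c_k = f^(k)(a)/k!.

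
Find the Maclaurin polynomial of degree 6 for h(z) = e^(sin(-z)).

-z^6/240 + z^5/15 - z^4/8 + z^2/2 - z + 1

Substitute the inner expansion into the outer series and collect powers.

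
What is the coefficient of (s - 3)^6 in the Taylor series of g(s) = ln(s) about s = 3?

-1/4374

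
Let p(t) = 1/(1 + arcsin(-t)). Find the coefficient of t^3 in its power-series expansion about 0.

Compose series: expand the inner function first, then feed it into the outer expansion.
[t^0] = 1;  [t^1] = 1;  [t^2] = 1;  [t^3] = 7/6.
So c_3 = p′′′(0)/3! = 7/6.

7/6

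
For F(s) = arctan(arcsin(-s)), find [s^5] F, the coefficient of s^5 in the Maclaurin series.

-13/120

Compose series: expand the inner function first, then feed it into the outer expansion.
F(0) = 0
F′(0) = -1
F′′(0) = 0
F′′′(0) = 1
F^(4)(0) = 0
F^(5)(0) = -13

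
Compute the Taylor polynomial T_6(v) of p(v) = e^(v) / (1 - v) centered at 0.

1957*v^6/720 + 163*v^5/60 + 65*v^4/24 + 8*v^3/3 + 5*v^2/2 + 2*v + 1

Multiply the two series term by term and collect like powers.
p(0) = 1
p′(0) = 2
p′′(0) = 5
p′′′(0) = 16
p^(4)(0) = 65
p^(5)(0) = 326
p^(6)(0) = 1957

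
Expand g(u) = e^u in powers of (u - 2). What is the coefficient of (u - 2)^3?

Compute the successive derivatives at the expansion point and divide by k!.

e^(2)/6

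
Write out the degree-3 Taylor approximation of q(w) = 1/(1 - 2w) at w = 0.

8*w^3 + 4*w^2 + 2*w + 1

Apply the Taylor formula c_k = f^(k)(a)/k!.
q(0) = 1
q′(0) = 2
q′′(0) = 8
q′′′(0) = 48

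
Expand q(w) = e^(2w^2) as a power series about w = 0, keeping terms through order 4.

[w^0] = 1;  [w^1] = 0;  [w^2] = 2;  [w^3] = 0;  [w^4] = 2.

2*w^4 + 2*w^2 + 1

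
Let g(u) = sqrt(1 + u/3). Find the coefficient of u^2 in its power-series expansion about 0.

-1/72

g(0) = 1
g′(0) = 1/6
g′′(0) = -1/36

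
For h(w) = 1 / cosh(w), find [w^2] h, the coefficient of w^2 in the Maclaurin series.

Divide the numerator series by the denominator series (power-series long division).
h(0) = 1
h′(0) = 0
h′′(0) = -1
So c_2 = h′′(0)/2! = -1/2.

-1/2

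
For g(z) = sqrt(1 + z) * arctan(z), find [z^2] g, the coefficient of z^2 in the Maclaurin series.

Write out both Maclaurin series and multiply, keeping only the needed powers.
g(0) = 0
g′(0) = 1
g′′(0) = 1

1/2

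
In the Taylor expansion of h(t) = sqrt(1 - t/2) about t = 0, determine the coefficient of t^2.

-1/32

Use the known series and substitute for the argument.
[t^0] = 1;  [t^1] = -1/4;  [t^2] = -1/32.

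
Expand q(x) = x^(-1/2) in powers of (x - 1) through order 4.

Use the known series and substitute for the argument.
[(x - 1)^0] = 1;  [(x - 1)^1] = -1/2;  [(x - 1)^2] = 3/8;  [(x - 1)^3] = -5/16;  [(x - 1)^4] = 35/128.

35*(x - 1)^4/128 - 5*(x - 1)^3/16 + 3*(x - 1)^2/8 - (x - 1)/2 + 1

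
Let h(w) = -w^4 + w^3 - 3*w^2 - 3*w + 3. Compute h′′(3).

The coefficient of (w - 3)^2 in the expansion is -48, so h′′(3) = 2! * (-48) = -96.

-96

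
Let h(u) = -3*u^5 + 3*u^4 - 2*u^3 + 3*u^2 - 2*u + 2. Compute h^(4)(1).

Compute the successive derivatives at the expansion point and divide by k!.
The coefficient of (u - 1)^4 in the expansion is -12, so h^(4)(1) = 4! * (-12) = -288.

-288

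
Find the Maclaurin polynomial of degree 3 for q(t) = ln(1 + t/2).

t^3/24 - t^2/8 + t/2

[t^0] = 0;  [t^1] = 1/2;  [t^2] = -1/8;  [t^3] = 1/24.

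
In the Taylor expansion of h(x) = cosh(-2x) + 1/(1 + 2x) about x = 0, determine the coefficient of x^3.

-8

Expand each term separately and add.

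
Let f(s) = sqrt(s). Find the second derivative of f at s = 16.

Use the known series and substitute for the argument.
The coefficient of (s - 16)^2 in the expansion is -1/512, so f′′(16) = 2! * (-1/512) = -1/256.

-1/256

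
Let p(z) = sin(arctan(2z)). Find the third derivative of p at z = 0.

-24

Let u equal the inner series; expand the outer function in u and truncate.
The coefficient of z^3 in the expansion is -4, so p′′′(0) = 3! * (-4) = -24.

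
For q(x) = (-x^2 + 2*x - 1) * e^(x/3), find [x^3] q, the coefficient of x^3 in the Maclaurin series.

Multiply each power in the prefactor through the base expansion.
So c_3 = q′′′(0)/3! = -37/162.

-37/162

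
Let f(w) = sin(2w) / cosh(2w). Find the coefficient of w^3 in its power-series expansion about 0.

-16/3

Divide the numerator series by the denominator series (power-series long division).
[w^0] = 0;  [w^1] = 2;  [w^2] = 0;  [w^3] = -16/3.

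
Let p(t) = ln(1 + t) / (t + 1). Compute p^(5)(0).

274

Expand 1/(denominator) as a geometric series and multiply by the numerator's series.
From the series, [t^5] p = 137/60; multiply by 5! = 120 to get 274.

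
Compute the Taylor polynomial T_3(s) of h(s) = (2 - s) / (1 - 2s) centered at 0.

12*s^3 + 6*s^2 + 3*s + 2

Distribute the polynomial across the series and collect like powers.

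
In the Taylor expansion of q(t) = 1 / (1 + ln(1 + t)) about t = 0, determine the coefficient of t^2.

Write 1/(1+u) = 1 - u + u^2 - u^3 + ... and substitute the series for u.
q(0) = 1
q′(0) = -1
q′′(0) = 3
Then c_k = q^(k)(0)/k! gives each Taylor coefficient.

3/2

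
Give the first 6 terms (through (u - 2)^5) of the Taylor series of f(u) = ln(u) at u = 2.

(u - 2)^5/160 - (u - 2)^4/64 + (u - 2)^3/24 - (u - 2)^2/8 + (u - 2)/2 + ln(2)

f(2) = ln(2)
f′(2) = 1/2
f′′(2) = -1/4
f′′′(2) = 1/4
f^(4)(2) = -3/8
f^(5)(2) = 3/4
Then c_k = f^(k)(2)/k! gives each Taylor coefficient.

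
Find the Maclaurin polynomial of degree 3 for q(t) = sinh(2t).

4*t^3/3 + 2*t

[t^0] = 0;  [t^1] = 2;  [t^2] = 0;  [t^3] = 4/3.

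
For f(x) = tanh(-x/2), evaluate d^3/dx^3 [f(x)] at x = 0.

1/4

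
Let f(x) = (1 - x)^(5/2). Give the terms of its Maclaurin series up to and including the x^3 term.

-5*x^3/16 + 15*x^2/8 - 5*x/2 + 1

f(0) = 1
f′(0) = -5/2
f′′(0) = 15/4
f′′′(0) = -15/8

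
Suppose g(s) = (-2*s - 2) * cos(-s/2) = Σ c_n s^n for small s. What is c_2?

Distribute the polynomial across the series and collect like powers.
g(0) = -2
g′(0) = -2
g′′(0) = 1/2

1/4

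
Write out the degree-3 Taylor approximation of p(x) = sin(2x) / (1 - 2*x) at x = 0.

20*x^3/3 + 4*x^2 + 2*x

Use 1/(1 - r) = Σ r^k on the denominator, then take the Cauchy product.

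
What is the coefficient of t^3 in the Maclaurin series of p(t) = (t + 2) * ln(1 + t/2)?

-1/24

Multiply each power in the prefactor through the base expansion.
[t^0] = 0;  [t^1] = 1;  [t^2] = 1/4;  [t^3] = -1/24.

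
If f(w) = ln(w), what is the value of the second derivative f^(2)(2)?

-1/4

Use the known series and substitute for the argument.
The coefficient of (w - 2)^2 in the expansion is -1/8, so f′′(2) = 2! * (-1/8) = -1/4.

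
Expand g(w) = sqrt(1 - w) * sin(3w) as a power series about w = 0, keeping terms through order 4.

Write out both Maclaurin series and multiply, keeping only the needed powers.
g(0) = 0
g′(0) = 3
g′′(0) = -3
g′′′(0) = -117/4
g^(4)(0) = 99/2
Dividing each by k! gives the coefficients c_0, ..., c_4.

33*w^4/16 - 39*w^3/8 - 3*w^2/2 + 3*w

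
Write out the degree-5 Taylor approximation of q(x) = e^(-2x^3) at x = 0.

1 - 2*x^3

q(0) = 1
q′(0) = 0
q′′(0) = 0
q′′′(0) = -12
q^(4)(0) = 0
q^(5)(0) = 0
Dividing each by k! gives the coefficients c_0, ..., c_5.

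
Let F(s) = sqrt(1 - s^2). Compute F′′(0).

-1

Differentiate repeatedly and evaluate at the center.
From the series, [s^2] F = -1/2; multiply by 2! = 2 to get -1.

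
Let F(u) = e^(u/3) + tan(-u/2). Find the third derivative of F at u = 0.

-23/108

Expand each term separately and add.
From the series, [u^3] F = -23/648; multiply by 3! = 6 to get -23/108.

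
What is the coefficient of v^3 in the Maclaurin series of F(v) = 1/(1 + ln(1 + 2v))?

-56/3

Substitute the inner expansion into the outer series and collect powers.
F(0) = 1
F′(0) = -2
F′′(0) = 12
F′′′(0) = -112
So c_3 = F′′′(0)/3! = -56/3.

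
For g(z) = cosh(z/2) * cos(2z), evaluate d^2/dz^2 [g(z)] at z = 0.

-15/4

Take the Cauchy product of the two expansions.
From the series, [z^2] g = -15/8; multiply by 2! = 2 to get -15/4.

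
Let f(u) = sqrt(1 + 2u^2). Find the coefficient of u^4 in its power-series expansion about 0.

-1/2

Differentiate repeatedly and evaluate at the center.
f(0) = 1
f′(0) = 0
f′′(0) = 2
f′′′(0) = 0
f^(4)(0) = -12
Then c_k = f^(k)(0)/k! gives each Taylor coefficient.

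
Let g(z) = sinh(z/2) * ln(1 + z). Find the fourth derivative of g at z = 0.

Expand each factor separately, then convolve coefficients.
The coefficient of z^4 in the expansion is 3/16, so g^(4)(0) = 4! * (3/16) = 9/2.

9/2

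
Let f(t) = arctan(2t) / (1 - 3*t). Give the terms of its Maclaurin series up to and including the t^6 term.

2166*t^6/5 + 722*t^5/5 + 46*t^4 + 46*t^3/3 + 6*t^2 + 2*t

Expand 1/(denominator) as a geometric series and multiply by the numerator's series.
[t^0] = 0;  [t^1] = 2;  [t^2] = 6;  [t^3] = 46/3;  [t^4] = 46;  [t^5] = 722/5;  [t^6] = 2166/5.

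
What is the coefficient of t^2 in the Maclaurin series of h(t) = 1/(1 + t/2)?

1/4

h(0) = 1
h′(0) = -1/2
h′′(0) = 1/2
The Taylor polynomial is Σ h^(k)(0)/k! · t^k.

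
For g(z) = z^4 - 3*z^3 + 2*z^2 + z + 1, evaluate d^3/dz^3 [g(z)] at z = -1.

The coefficient of (z + 1)^3 in the expansion is -7, so g′′′(-1) = 3! * (-7) = -42.

-42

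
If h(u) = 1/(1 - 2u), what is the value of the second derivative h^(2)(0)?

8

The coefficient of u^2 in the expansion is 4, so h′′(0) = 2! * (4) = 8.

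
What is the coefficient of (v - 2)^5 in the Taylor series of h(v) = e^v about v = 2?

e^(2)/120

h(2) = e^(2)
h′(2) = e^(2)
h′′(2) = e^(2)
h′′′(2) = e^(2)
h^(4)(2) = e^(2)
h^(5)(2) = e^(2)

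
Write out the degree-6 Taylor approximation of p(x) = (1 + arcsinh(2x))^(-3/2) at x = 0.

4993*x^6/48 - 2209*x^5/40 + 235*x^4/8 - 31*x^3/2 + 15*x^2/2 - 3*x + 1

Substitute the inner expansion into the outer series and collect powers.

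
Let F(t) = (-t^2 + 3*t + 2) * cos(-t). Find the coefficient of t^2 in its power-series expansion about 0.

Multiply each power in the prefactor through the base expansion.
[t^0] = 2;  [t^1] = 3;  [t^2] = -2.
So c_2 = F′′(0)/2! = -2.

-2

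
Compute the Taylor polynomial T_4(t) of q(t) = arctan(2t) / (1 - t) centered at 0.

-2*t^4/3 - 2*t^3/3 + 2*t^2 + 2*t

Write out both Maclaurin series and multiply, keeping only the needed powers.
[t^0] = 0;  [t^1] = 2;  [t^2] = 2;  [t^3] = -2/3;  [t^4] = -2/3.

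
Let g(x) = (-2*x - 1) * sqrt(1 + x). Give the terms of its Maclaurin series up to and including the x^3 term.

3*x^3/16 - 7*x^2/8 - 5*x/2 - 1

Shift and add copies of the series according to the polynomial's terms.
[x^0] = -1;  [x^1] = -5/2;  [x^2] = -7/8;  [x^3] = 3/16.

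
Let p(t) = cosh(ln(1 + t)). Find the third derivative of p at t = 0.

Plug the Maclaurin series of the inner function into that of the outer and collect terms.
The coefficient of t^3 in the expansion is -1/2, so p′′′(0) = 3! * (-1/2) = -3.

-3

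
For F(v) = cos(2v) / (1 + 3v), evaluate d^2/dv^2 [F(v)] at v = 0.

14

Take the Cauchy product of the two expansions.
The coefficient of v^2 in the expansion is 7, so F′′(0) = 2! * (7) = 14.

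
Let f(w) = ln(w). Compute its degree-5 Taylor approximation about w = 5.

(w - 5)^5/15625 - (w - 5)^4/2500 + (w - 5)^3/375 - (w - 5)^2/50 + (w - 5)/5 + ln(5)

Apply the Taylor formula c_k = f^(k)(a)/k!.
f(5) = ln(5)
f′(5) = 1/5
f′′(5) = -1/25
f′′′(5) = 2/125
f^(4)(5) = -6/625
f^(5)(5) = 24/3125
The Taylor polynomial is Σ f^(k)(5)/k! · (w - 5)^k.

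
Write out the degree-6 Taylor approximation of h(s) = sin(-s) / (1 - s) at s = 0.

Use 1/(1 - r) = Σ r^k on the denominator, then take the Cauchy product.

-101*s^6/120 - 101*s^5/120 - 5*s^4/6 - 5*s^3/6 - s^2 - s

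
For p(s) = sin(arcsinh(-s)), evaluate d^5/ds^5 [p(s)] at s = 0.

-20

Plug the Maclaurin series of the inner function into that of the outer and collect terms.
The coefficient of s^5 in the expansion is -1/6, so p^(5)(0) = 5! * (-1/6) = -20.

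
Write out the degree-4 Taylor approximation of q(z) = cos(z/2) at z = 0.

z^4/384 - z^2/8 + 1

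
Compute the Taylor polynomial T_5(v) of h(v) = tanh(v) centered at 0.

2*v^5/15 - v^3/3 + v

h(0) = 0
h′(0) = 1
h′′(0) = 0
h′′′(0) = -2
h^(4)(0) = 0
h^(5)(0) = 16
The Taylor polynomial is Σ h^(k)(0)/k! · v^k.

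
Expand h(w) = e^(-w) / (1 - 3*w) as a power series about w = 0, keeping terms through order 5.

Use 1/(1 - r) = Σ r^k on the denominator, then take the Cauchy product.
h(0) = 1
h′(0) = 2
h′′(0) = 13
h′′′(0) = 116
h^(4)(0) = 1393
h^(5)(0) = 20894
Dividing each by k! gives the coefficients c_0, ..., c_5.

10447*w^5/60 + 1393*w^4/24 + 58*w^3/3 + 13*w^2/2 + 2*w + 1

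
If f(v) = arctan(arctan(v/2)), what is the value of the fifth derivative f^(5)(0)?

Plug the Maclaurin series of the inner function into that of the outer and collect terms.
From the series, [v^5] f = 11/480; multiply by 5! = 120 to get 11/4.

11/4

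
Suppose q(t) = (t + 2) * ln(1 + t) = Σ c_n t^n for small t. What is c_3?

1/6

Shift and add copies of the series according to the polynomial's terms.
q(0) = 0
q′(0) = 2
q′′(0) = 0
q′′′(0) = 1
Dividing each by k! gives the coefficients c_0, ..., c_3.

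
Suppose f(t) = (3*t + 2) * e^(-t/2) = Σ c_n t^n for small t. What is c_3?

Distribute the polynomial across the series and collect like powers.
[t^0] = 2;  [t^1] = 2;  [t^2] = -5/4;  [t^3] = 1/3.

1/3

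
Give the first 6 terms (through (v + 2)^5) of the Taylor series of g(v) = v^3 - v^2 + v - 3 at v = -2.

(v + 2)^3 - 7*(v + 2)^2 + 17*(v + 2) - 17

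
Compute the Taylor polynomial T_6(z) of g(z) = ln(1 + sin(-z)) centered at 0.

Substitute the inner expansion into the outer series and collect powers.

-z^6/45 - z^5/24 - z^4/12 - z^3/6 - z^2/2 - z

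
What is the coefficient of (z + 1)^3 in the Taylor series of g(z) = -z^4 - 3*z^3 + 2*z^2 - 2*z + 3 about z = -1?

Use the known series and substitute for the argument.
g(-1) = 9
g′(-1) = -11
g′′(-1) = 10
g′′′(-1) = 6
Dividing each by k! gives the coefficients c_0, ..., c_3.

1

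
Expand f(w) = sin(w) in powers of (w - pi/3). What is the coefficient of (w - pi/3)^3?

f(pi/3) = sqrt(3)/2
f′(pi/3) = 1/2
f′′(pi/3) = -sqrt(3)/2
f′′′(pi/3) = -1/2
Then c_k = f^(k)(pi/3)/k! gives each Taylor coefficient.

-1/12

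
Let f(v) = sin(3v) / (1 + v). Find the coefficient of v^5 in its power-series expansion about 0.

Expand each factor separately, then convolve coefficients.
f(0) = 0
f′(0) = 3
f′′(0) = -6
f′′′(0) = -9
f^(4)(0) = 36
f^(5)(0) = 63

21/40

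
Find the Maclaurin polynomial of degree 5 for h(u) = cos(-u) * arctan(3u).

2129*u^5/40 - 21*u^3/2 + 3*u

Multiply the two series term by term and collect like powers.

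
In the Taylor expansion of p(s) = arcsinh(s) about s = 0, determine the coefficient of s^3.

-1/6

Compute the successive derivatives at the expansion point and divide by k!.
[s^0] = 0;  [s^1] = 1;  [s^2] = 0;  [s^3] = -1/6.
So c_3 = p′′′(0)/3! = -1/6.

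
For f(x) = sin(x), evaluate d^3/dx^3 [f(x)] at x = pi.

The coefficient of (x - pi)^3 in the expansion is 1/6, so f′′′(pi) = 3! * (1/6) = 1.

1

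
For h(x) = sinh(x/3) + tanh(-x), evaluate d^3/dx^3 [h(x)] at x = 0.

55/27

Combine the two series term by term.
From the series, [x^3] h = 55/162; multiply by 3! = 6 to get 55/27.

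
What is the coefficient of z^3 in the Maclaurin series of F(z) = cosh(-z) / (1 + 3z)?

Expand each factor separately, then convolve coefficients.
F(0) = 1
F′(0) = -3
F′′(0) = 19
F′′′(0) = -171
So c_3 = F′′′(0)/3! = -57/2.

-57/2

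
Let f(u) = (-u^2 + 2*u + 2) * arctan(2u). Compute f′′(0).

Shift and add copies of the series according to the polynomial's terms.
The coefficient of u^2 in the expansion is 4, so f′′(0) = 2! * (4) = 8.

8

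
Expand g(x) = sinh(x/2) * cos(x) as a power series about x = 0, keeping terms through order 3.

-11*x^3/48 + x/2

Take the Cauchy product of the two expansions.
[x^0] = 0;  [x^1] = 1/2;  [x^2] = 0;  [x^3] = -11/48.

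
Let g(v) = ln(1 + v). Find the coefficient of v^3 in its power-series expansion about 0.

1/3

Differentiate repeatedly and evaluate at the center.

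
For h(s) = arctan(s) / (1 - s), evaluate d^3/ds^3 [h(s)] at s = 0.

4

Write out both Maclaurin series and multiply, keeping only the needed powers.
From the series, [s^3] h = 2/3; multiply by 3! = 6 to get 4.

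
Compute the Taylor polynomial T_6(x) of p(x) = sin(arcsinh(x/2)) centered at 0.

x^5/192 - x^3/24 + x/2

Plug the Maclaurin series of the inner function into that of the outer and collect terms.
[x^0] = 0;  [x^1] = 1/2;  [x^2] = 0;  [x^3] = -1/24;  [x^4] = 0;  [x^5] = 1/192;  [x^6] = 0.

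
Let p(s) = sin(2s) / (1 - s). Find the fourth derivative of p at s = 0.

Multiply the two series term by term and collect like powers.
The coefficient of s^4 in the expansion is 2/3, so p^(4)(0) = 4! * (2/3) = 16.

16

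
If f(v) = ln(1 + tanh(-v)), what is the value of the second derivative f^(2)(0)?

-1

Let u equal the inner series; expand the outer function in u and truncate.
The coefficient of v^2 in the expansion is -1/2, so f′′(0) = 2! * (-1/2) = -1.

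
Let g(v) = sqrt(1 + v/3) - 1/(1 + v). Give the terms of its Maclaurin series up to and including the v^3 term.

433*v^3/432 - 73*v^2/72 + 7*v/6

Combine the two series term by term.
g(0) = 0
g′(0) = 7/6
g′′(0) = -73/36
g′′′(0) = 433/72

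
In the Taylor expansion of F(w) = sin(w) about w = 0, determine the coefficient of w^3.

-1/6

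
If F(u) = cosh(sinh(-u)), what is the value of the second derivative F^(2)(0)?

Compose series: expand the inner function first, then feed it into the outer expansion.
From the series, [u^2] F = 1/2; multiply by 2! = 2 to get 1.

1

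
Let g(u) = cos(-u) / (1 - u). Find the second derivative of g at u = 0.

Use 1/(1 - r) = Σ r^k on the denominator, then take the Cauchy product.
The coefficient of u^2 in the expansion is 1/2, so g′′(0) = 2! * (1/2) = 1.

1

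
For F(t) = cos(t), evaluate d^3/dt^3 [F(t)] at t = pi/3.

sqrt(3)/2

From the series, [(t - pi/3)^3] F = sqrt(3)/12; multiply by 3! = 6 to get sqrt(3)/2.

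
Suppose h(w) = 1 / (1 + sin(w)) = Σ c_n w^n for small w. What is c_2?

1

Write 1/(1+u) = 1 - u + u^2 - u^3 + ... and substitute the series for u.
h(0) = 1
h′(0) = -1
h′′(0) = 2
So c_2 = h′′(0)/2! = 1.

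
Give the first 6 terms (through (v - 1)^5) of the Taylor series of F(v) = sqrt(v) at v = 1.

7*(v - 1)^5/256 - 5*(v - 1)^4/128 + (v - 1)^3/16 - (v - 1)^2/8 + (v - 1)/2 + 1

Differentiate repeatedly and evaluate at the center.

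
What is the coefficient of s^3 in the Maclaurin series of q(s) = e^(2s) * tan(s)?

7/3

Expand each factor separately, then convolve coefficients.
q(0) = 0
q′(0) = 1
q′′(0) = 4
q′′′(0) = 14
Dividing each by k! gives the coefficients c_0, ..., c_3.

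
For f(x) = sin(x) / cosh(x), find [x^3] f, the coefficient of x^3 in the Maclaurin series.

-2/3

Write the quotient as an unknown series and match coefficients against numerator = denominator · series.
[x^0] = 0;  [x^1] = 1;  [x^2] = 0;  [x^3] = -2/3.
So c_3 = f′′′(0)/3! = -2/3.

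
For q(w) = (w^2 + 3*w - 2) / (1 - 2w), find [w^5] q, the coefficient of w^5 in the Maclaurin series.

-8

Distribute the polynomial across the series and collect like powers.
q(0) = -2
q′(0) = -1
q′′(0) = -2
q′′′(0) = -12
q^(4)(0) = -96
q^(5)(0) = -960
Dividing each by k! gives the coefficients c_0, ..., c_5.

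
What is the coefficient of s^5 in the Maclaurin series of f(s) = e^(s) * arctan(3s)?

1769/40

Write out both Maclaurin series and multiply, keeping only the needed powers.
f(0) = 0
f′(0) = 3
f′′(0) = 6
f′′′(0) = -45
f^(4)(0) = -204
f^(5)(0) = 5307
The Taylor polynomial is Σ f^(k)(0)/k! · s^k.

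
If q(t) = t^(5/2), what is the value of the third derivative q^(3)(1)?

The coefficient of (t - 1)^3 in the expansion is 5/16, so q′′′(1) = 3! * (5/16) = 15/8.

15/8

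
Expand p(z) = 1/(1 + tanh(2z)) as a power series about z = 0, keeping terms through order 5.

Compose series: expand the inner function first, then feed it into the outer expansion.
[z^0] = 1;  [z^1] = -2;  [z^2] = 4;  [z^3] = -16/3;  [z^4] = 16/3;  [z^5] = -64/15.

-64*z^5/15 + 16*z^4/3 - 16*z^3/3 + 4*z^2 - 2*z + 1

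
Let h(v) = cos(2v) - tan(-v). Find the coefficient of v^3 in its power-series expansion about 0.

1/3

Combine the two series term by term.
h(0) = 1
h′(0) = 1
h′′(0) = -4
h′′′(0) = 2
Dividing each by k! gives the coefficients c_0, ..., c_3.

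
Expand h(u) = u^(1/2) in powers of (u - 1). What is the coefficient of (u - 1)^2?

-1/8

[(u - 1)^0] = 1;  [(u - 1)^1] = 1/2;  [(u - 1)^2] = -1/8.
So c_2 = h′′(1)/2! = -1/8.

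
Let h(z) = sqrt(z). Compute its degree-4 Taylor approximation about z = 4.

-5*(z - 4)^4/16384 + (z - 4)^3/512 - (z - 4)^2/64 + (z - 4)/4 + 2

h(4) = 2
h′(4) = 1/4
h′′(4) = -1/32
h′′′(4) = 3/256
h^(4)(4) = -15/2048
The Taylor polynomial is Σ h^(k)(4)/k! · (z - 4)^k.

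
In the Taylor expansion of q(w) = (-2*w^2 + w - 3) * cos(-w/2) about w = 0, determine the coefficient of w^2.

-13/8

Multiply each power in the prefactor through the base expansion.
q(0) = -3
q′(0) = 1
q′′(0) = -13/4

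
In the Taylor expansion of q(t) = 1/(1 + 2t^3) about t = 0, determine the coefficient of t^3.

q(0) = 1
q′(0) = 0
q′′(0) = 0
q′′′(0) = -12

-2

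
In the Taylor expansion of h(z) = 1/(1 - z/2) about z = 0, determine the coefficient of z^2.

Apply the Taylor formula c_k = f^(k)(a)/k!.
h(0) = 1
h′(0) = 1/2
h′′(0) = 1/2
So c_2 = h′′(0)/2! = 1/4.

1/4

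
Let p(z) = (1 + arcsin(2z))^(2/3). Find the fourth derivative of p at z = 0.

Compose series: expand the inner function first, then feed it into the outer expansion.
From the series, [z^4] p = -256/243; multiply by 4! = 24 to get -2048/81.

-2048/81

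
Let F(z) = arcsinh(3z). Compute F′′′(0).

-27

Apply the Taylor formula c_k = f^(k)(a)/k!.
The coefficient of z^3 in the expansion is -9/2, so F′′′(0) = 3! * (-9/2) = -27.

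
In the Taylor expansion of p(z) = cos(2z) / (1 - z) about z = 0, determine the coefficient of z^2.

Use 1/(1 - r) = Σ r^k on the denominator, then take the Cauchy product.
p(0) = 1
p′(0) = 1
p′′(0) = -2

-1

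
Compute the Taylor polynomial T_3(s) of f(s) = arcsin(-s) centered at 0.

-s^3/6 - s

[s^0] = 0;  [s^1] = -1;  [s^2] = 0;  [s^3] = -1/6.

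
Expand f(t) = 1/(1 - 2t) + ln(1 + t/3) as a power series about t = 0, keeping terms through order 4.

5183*t^4/324 + 649*t^3/81 + 71*t^2/18 + 7*t/3 + 1

Expand each term separately and add.
f(0) = 1
f′(0) = 7/3
f′′(0) = 71/9
f′′′(0) = 175*14^(71/174)*3^(34/87)*5^(2/3)/48
f^(4)(0) = 10366/27
Then c_k = f^(k)(0)/k! gives each Taylor coefficient.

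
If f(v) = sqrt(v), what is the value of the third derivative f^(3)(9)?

1/648

The coefficient of (v - 9)^3 in the expansion is 1/3888, so f′′′(9) = 3! * (1/3888) = 1/648.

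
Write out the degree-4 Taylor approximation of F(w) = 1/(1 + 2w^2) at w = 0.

F(0) = 1
F′(0) = 0
F′′(0) = -4
F′′′(0) = 0
F^(4)(0) = 96
The Taylor polynomial is Σ F^(k)(0)/k! · w^k.

4*w^4 - 2*w^2 + 1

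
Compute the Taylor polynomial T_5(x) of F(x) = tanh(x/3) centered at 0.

2*x^5/3645 - x^3/81 + x/3

F(0) = 0
F′(0) = 1/3
F′′(0) = 0
F′′′(0) = -2/27
F^(4)(0) = 0
F^(5)(0) = 16/243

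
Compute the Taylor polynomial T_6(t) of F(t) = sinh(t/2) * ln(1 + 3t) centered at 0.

6269*t^6/256 - 327*t^5/32 + 73*t^4/16 - 9*t^3/4 + 3*t^2/2

Take the Cauchy product of the two expansions.
F(0) = 0
F′(0) = 0
F′′(0) = 3
F′′′(0) = -27/2
F^(4)(0) = 219/2
F^(5)(0) = -4905/4
F^(6)(0) = 282105/16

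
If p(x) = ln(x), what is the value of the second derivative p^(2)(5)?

Compute the successive derivatives at the expansion point and divide by k!.
The coefficient of (x - 5)^2 in the expansion is -1/50, so p′′(5) = 2! * (-1/50) = -1/25.

-1/25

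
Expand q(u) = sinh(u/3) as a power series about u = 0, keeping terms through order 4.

u^3/162 + u/3

q(0) = 0
q′(0) = 1/3
q′′(0) = 0
q′′′(0) = 1/27
q^(4)(0) = 0
Then c_k = q^(k)(0)/k! gives each Taylor coefficient.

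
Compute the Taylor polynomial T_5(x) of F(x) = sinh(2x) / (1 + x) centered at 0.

18*x^5/5 - 10*x^4/3 + 10*x^3/3 - 2*x^2 + 2*x

Expand each factor separately, then convolve coefficients.
F(0) = 0
F′(0) = 2
F′′(0) = -4
F′′′(0) = 20
F^(4)(0) = -80
F^(5)(0) = 432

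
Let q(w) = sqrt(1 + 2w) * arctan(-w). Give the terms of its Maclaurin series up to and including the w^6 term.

-109*w^6/120 + 31*w^5/120 - w^4/6 + 5*w^3/6 - w^2 - w

Write out both Maclaurin series and multiply, keeping only the needed powers.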